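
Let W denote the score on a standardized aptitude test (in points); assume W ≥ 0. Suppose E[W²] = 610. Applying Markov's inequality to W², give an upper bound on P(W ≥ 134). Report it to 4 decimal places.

0.0340

Since W ≥ 0, the event {W ≥ 134} is the same as {W² ≥ 17956}.
Markov's inequality applied to W² gives P(W² ≥ 17956) ≤ E[W²]/17956 = 610/17956 = 0.0340.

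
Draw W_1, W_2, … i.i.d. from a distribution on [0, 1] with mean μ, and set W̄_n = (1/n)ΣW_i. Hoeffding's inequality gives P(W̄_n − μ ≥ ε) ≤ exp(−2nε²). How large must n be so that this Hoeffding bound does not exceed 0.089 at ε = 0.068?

Require exp(−2nε²) ≤ 0.089, i.e. 2nε² ≥ ln(1/0.089) = 2.419119.
So n ≥ 2.419119 / (2·0.068²) = 261.583.
The smallest integer n is 262.

262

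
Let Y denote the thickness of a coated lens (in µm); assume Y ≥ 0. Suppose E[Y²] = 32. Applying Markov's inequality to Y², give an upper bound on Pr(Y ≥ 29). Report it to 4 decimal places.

0.0380

Since Y ≥ 0, the event {Y ≥ 29} is the same as {Y² ≥ 841}.
Markov's inequality applied to Y² gives Pr(Y² ≥ 841) ≤ E[Y²]/841 = 32/841 = 0.0380.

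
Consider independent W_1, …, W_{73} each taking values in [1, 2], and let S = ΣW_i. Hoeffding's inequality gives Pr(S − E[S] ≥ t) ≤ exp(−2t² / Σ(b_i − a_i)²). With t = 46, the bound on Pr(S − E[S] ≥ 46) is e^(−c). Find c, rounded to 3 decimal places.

Σ(b_i − a_i)² = 73·(1)² = 73.
c = 2t²/73 = 2·46²/73 = 57.9726.

57.973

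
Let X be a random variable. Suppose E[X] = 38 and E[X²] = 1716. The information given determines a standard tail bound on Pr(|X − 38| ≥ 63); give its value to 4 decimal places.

The first two moments determine the variance, so Chebyshev's inequality is the sharpest standard bound available.
Var(X) = E[X²] − (E[X])² = 1716 − 1444 = 272.
Chebyshev's inequality: Pr(|X − μ| ≥ t) ≤ Var(X)/t² = 272/3969 = 0.0685.

0.0685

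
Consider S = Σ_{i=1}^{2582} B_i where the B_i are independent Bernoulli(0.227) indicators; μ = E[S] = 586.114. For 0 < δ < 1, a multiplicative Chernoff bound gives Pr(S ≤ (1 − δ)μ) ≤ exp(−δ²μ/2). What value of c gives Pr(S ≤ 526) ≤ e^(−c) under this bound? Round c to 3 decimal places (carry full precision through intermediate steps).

Write 526 = (1 − δ)μ, so δ = 1 − 526/586.114 = 0.1025637…
Then the exponent is δ²μ/2 = (μ − 526)²/(2μ) = 3.082756.

3.083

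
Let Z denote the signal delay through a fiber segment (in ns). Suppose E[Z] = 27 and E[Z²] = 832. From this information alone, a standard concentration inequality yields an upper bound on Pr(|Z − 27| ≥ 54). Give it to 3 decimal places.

The first two moments determine the variance, so Chebyshev's inequality is the sharpest standard bound available.
Var(Z) = E[Z²] − (E[Z])² = 832 − 729 = 103.
Chebyshev's inequality: Pr(|Z − μ| ≥ t) ≤ Var(Z)/t² = 103/2916 = 0.0353.

0.035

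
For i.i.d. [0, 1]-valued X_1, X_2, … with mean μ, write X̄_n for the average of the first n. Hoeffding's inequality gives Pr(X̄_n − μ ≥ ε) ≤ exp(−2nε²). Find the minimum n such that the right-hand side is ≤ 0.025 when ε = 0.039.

1213

Require exp(−2nε²) ≤ 0.025, i.e. 2nε² ≥ ln(1/0.025) = 3.688879.
So n ≥ 3.688879 / (2·0.039²) = 1212.649.
The smallest integer n is 1213.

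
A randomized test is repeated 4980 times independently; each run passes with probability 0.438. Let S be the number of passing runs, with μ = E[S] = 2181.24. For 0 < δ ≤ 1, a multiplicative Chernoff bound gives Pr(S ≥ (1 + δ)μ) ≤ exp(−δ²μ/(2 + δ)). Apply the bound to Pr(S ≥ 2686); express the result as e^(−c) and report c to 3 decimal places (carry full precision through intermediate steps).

52.346

Write 2686 = (1 + δ)μ, so δ = 2686/2181.24 − 1 = 0.2314097…
Then the exponent is δ²μ/(2 + δ) = (2686 − μ)² / (μ·(2 + δ)) = 52.346434.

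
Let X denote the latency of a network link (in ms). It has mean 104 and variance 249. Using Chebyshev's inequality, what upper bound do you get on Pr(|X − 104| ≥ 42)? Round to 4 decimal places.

0.1412

Chebyshev: Pr(|X − μ| ≥ t) ≤ Var(X)/t².
Bound = 249 / 1764 = 0.1412.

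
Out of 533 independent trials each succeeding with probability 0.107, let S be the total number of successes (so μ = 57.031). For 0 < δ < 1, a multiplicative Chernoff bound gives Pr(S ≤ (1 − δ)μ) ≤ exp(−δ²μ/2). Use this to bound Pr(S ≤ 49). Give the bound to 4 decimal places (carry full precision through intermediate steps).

0.5681

Write 49 = (1 − δ)μ, so δ = 1 − 49/57.031 = 0.1408182…
Then the exponent is δ²μ/2 = (μ − 49)²/(2μ) = 0.565455.
Bound = exp(−0.565455) = 0.56810.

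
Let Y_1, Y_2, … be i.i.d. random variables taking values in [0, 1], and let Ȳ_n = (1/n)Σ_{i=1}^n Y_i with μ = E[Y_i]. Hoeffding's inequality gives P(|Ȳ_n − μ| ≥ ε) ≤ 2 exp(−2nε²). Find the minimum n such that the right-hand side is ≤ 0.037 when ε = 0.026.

Require 2·exp(−2nε²) ≤ 0.037, i.e. 2nε² ≥ ln(2/0.037) = 3.989985.
So n ≥ 3.989985 / (2·0.026²) = 2951.172.
The smallest integer n is 2952.

2952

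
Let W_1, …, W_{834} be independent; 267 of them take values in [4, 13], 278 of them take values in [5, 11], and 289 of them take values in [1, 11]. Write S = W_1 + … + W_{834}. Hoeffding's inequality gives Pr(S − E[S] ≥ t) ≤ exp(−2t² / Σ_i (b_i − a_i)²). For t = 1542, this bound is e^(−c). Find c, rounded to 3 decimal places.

Σ(b_i − a_i)² = 267·9² + 278·6² + 289·10² = 60535.
c = 2t² / 60535 = 2·1542² / 60535 = 78.5583.

78.558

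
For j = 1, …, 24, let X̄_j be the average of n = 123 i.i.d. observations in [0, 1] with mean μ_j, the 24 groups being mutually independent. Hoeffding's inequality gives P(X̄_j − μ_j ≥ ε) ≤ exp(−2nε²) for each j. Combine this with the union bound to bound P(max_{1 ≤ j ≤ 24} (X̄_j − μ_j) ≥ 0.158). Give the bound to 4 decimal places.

0.0517

Per-experiment Hoeffding bound: exp(−2·123·0.158²) = exp(−6.14114) = 0.0021525.
Union bound over 24 events: 24·0.0021525 = 0.05166.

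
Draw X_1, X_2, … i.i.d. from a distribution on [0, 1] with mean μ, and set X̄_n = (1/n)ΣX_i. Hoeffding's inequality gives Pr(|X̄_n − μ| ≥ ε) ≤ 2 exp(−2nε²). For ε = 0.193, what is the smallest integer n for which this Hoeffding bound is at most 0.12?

38

Require 2·exp(−2nε²) ≤ 0.12, i.e. 2nε² ≥ ln(2/0.12) = 2.813411.
So n ≥ 2.813411 / (2·0.193²) = 37.765.
The smallest integer n is 38.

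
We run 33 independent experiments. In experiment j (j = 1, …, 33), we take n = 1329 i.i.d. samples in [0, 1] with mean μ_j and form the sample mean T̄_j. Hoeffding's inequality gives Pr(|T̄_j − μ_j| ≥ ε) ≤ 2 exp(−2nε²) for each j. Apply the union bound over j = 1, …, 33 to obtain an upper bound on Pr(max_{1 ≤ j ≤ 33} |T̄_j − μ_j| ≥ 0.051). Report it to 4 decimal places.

0.0656

Per-experiment Hoeffding bound: 2·exp(−2·1329·0.051²) = 2·exp(−6.91346) = 0.0019886.
Union bound over 33 events: 33·0.0019886 = 0.06562.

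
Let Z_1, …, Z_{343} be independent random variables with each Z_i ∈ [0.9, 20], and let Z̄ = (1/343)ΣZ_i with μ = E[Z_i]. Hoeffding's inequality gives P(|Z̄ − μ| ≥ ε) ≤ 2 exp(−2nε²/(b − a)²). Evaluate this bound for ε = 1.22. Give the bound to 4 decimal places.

0.1218

Exponent: 2nε²/(b − a)² = 2·343·1.22² / 19.1² = 2.79883.
Bound = 2·exp(−2.79883) = 0.12176.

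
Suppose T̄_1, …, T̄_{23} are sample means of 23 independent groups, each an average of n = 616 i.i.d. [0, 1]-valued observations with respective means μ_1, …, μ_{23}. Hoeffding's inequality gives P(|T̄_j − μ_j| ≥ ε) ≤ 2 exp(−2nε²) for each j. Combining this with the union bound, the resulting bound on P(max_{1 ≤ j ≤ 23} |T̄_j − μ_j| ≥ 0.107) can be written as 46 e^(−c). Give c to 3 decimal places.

Union bound over the 23 events: P(max_{1 ≤ j ≤ 23} |T̄_j − μ_j| ≥ 0.107) ≤ 23·2·exp(−2nε²) = 46 exp(−2·616·0.107²).
So c = 2·616·0.107² = 14.1052.

14.105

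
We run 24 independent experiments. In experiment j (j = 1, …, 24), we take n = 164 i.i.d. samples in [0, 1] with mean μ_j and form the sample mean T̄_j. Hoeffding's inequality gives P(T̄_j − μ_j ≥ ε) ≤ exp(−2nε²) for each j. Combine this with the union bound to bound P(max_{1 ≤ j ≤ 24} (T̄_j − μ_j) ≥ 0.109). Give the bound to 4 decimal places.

Per-experiment Hoeffding bound: exp(−2·164·0.109²) = exp(−3.89697) = 0.020303.
Union bound over 24 events: 24·0.020303 = 0.48728.

0.4873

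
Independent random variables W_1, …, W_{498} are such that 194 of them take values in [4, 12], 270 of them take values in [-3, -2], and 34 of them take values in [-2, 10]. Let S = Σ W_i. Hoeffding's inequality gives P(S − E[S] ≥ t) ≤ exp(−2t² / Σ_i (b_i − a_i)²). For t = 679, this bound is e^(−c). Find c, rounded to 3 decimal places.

Σ(b_i − a_i)² = 194·8² + 270·1² + 34·12² = 17582.
c = 2t² / 17582 = 2·679² / 17582 = 52.4447.

52.445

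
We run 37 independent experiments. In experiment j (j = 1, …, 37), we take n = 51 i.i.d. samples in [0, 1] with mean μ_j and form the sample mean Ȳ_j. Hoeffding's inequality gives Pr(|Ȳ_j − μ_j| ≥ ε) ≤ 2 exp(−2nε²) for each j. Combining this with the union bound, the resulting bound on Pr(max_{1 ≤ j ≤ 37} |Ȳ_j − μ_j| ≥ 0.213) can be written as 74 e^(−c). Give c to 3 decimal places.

Union bound over the 37 events: Pr(max_{1 ≤ j ≤ 37} |Ȳ_j − μ_j| ≥ 0.213) ≤ 37·2·exp(−2nε²) = 74 exp(−2·51·0.213²).
So c = 2·51·0.213² = 4.6276.

4.628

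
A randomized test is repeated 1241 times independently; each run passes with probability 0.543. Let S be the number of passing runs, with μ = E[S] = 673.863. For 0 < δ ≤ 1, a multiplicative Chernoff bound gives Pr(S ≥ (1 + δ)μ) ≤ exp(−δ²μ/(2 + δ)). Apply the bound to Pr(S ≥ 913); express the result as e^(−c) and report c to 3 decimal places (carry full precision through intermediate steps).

36.037

Write 913 = (1 + δ)μ, so δ = 913/673.863 − 1 = 0.3548748…
Then the exponent is δ²μ/(2 + δ) = (913 − μ)² / (μ·(2 + δ)) = 36.037456.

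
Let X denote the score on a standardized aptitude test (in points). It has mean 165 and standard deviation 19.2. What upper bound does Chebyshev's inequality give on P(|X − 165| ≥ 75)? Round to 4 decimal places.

0.0655

Chebyshev: P(|X − μ| ≥ t) ≤ Var(X)/t².
Var(X) = σ² = 19.2² = 368.64.
Bound = 368.64 / 5625 = 0.0655.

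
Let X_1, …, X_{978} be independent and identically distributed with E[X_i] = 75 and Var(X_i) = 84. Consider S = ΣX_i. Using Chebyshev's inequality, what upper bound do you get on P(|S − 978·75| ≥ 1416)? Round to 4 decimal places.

Var(S) = n·Var(X_i) = 978·84 = 82152.
Chebyshev: P(|S − 978·75| ≥ 1416) ≤ Var(S)/1416² = 82152/2005056 = 0.0410.

0.0410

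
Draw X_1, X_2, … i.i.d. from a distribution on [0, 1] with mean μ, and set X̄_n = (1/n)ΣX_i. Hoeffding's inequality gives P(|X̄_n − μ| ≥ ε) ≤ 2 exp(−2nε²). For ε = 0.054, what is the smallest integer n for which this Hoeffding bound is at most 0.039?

Require 2·exp(−2nε²) ≤ 0.039, i.e. 2nε² ≥ ln(2/0.039) = 3.937341.
So n ≥ 3.937341 / (2·0.054²) = 675.127.
The smallest integer n is 676.

676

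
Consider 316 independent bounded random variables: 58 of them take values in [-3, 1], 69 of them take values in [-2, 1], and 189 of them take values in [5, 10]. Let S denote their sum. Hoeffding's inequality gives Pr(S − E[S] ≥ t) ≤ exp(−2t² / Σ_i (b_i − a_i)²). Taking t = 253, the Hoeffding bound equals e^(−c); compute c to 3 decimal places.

Σ(b_i − a_i)² = 58·4² + 69·3² + 189·5² = 6274.
c = 2t² / 6274 = 2·253² / 6274 = 20.4045.

20.405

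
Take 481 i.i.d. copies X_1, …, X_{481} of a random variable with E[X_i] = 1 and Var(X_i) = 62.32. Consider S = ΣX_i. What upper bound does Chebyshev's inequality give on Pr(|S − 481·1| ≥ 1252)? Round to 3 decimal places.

Var(S) = n·Var(X_i) = 481·62.32 = 29975.92.
Chebyshev: Pr(|S − 481·1| ≥ 1252) ≤ Var(S)/1252² = 29975.92/1567504 = 0.0191.

0.019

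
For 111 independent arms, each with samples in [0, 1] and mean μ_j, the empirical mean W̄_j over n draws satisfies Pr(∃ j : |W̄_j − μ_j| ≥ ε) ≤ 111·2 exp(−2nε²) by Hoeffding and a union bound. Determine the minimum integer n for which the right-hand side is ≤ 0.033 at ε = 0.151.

194

Need 2·111·exp(−2nε²) ≤ 0.033, i.e. exp(−2nε²) ≤ 0.033/222.
So 2nε² ≥ ln(222/0.033) = 8.813925.
Hence n ≥ 8.813925/(2·0.151²) = 193.279.
The smallest integer n is 194.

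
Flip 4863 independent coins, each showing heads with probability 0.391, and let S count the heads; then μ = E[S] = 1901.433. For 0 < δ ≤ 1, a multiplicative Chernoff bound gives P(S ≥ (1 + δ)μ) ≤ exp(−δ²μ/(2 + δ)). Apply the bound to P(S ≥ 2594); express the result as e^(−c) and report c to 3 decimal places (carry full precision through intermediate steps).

106.697

Write 2594 = (1 + δ)μ, so δ = 2594/1901.433 − 1 = 0.3642342…
Then the exponent is δ²μ/(2 + δ) = (2594 − μ)² / (μ·(2 + δ)) = 106.696963.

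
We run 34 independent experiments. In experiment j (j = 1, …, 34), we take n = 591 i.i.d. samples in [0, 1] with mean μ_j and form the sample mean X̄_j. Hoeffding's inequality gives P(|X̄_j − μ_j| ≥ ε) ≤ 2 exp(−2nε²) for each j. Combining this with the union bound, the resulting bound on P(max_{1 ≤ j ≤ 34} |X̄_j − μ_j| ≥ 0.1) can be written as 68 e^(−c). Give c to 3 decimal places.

11.820

Union bound over the 34 events: P(max_{1 ≤ j ≤ 34} |X̄_j − μ_j| ≥ 0.1) ≤ 34·2·exp(−2nε²) = 68 exp(−2·591·0.1²).
So c = 2·591·0.1² = 11.8200.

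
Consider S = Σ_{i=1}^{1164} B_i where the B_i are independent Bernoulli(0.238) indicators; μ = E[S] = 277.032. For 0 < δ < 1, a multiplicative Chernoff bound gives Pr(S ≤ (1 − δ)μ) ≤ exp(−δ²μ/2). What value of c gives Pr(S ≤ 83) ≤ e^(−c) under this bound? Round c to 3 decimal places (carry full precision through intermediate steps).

67.950

Write 83 = (1 − δ)μ, so δ = 1 − 83/277.032 = 0.7003956…
Then the exponent is δ²μ/2 = (μ − 83)²/(2μ) = 67.949582.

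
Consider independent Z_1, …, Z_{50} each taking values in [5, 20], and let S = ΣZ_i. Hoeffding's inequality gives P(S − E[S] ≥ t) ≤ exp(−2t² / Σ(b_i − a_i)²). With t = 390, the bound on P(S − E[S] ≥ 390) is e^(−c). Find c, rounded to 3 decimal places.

Σ(b_i − a_i)² = 50·(15)² = 11250.
c = 2t²/11250 = 2·390²/11250 = 27.0400.

27.040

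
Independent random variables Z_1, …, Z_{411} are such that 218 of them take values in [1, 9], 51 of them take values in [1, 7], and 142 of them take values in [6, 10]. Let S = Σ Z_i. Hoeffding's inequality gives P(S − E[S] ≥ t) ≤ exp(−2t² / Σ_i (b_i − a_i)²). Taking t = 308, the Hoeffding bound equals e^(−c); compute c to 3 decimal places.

Σ(b_i − a_i)² = 218·8² + 51·6² + 142·4² = 18060.
c = 2t² / 18060 = 2·308² / 18060 = 10.5054.

10.505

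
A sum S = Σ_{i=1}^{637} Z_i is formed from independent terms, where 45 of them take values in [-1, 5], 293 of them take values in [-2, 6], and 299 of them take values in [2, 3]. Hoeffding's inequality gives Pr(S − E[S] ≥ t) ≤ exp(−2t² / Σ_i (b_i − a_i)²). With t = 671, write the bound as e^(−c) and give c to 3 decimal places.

43.563

Σ(b_i − a_i)² = 45·6² + 293·8² + 299·1² = 20671.
c = 2t² / 20671 = 2·671² / 20671 = 43.5626.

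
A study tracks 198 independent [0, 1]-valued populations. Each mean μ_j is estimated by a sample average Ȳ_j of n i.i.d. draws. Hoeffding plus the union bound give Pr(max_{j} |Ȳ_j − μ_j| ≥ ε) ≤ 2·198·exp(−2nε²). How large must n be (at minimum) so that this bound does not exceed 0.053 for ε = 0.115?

Need 2·198·exp(−2nε²) ≤ 0.053, i.e. exp(−2nε²) ≤ 0.053/396.
So 2nε² ≥ ln(396/0.053) = 8.918878.
Hence n ≥ 8.918878/(2·0.115²) = 337.198.
The smallest integer n is 338.

338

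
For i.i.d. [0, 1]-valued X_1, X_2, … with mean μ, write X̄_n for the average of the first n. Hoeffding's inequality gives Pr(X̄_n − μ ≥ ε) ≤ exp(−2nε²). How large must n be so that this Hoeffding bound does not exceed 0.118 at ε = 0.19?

30

Require exp(−2nε²) ≤ 0.118, i.e. 2nε² ≥ ln(1/0.118) = 2.137071.
So n ≥ 2.137071 / (2·0.19²) = 29.599.
The smallest integer n is 30.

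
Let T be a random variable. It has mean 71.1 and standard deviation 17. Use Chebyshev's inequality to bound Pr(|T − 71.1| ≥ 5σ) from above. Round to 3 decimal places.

Chebyshev: Pr(|T − μ| ≥ t) ≤ Var(T)/t².
Var(T) = σ² = 17² = 289.
t = 5·17 = 85.
Bound = 289 / 7225 = 0.0400.

0.040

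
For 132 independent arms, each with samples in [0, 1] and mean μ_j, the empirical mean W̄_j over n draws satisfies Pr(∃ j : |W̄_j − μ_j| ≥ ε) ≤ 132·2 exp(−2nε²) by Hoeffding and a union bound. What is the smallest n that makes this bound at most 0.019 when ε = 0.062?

1241

Need 2·132·exp(−2nε²) ≤ 0.019, i.e. exp(−2nε²) ≤ 0.019/264.
So 2nε² ≥ ln(264/0.019) = 9.539265.
Hence n ≥ 9.539265/(2·0.062²) = 1240.799.
The smallest integer n is 1241.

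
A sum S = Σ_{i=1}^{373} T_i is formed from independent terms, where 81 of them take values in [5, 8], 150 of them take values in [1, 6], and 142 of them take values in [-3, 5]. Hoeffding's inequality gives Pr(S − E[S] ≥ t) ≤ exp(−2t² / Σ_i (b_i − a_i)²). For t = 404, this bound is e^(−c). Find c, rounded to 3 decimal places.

Σ(b_i − a_i)² = 81·3² + 150·5² + 142·8² = 13567.
c = 2t² / 13567 = 2·404² / 13567 = 24.0607.

24.061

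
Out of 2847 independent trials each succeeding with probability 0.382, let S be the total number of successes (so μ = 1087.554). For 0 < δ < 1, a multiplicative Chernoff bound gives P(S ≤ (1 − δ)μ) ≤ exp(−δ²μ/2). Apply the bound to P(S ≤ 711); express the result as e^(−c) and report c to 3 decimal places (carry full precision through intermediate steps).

Write 711 = (1 − δ)μ, so δ = 1 − 711/1087.554 = 0.3462394…
Then the exponent is δ²μ/2 = (μ − 711)²/(2μ) = 65.188908.

65.189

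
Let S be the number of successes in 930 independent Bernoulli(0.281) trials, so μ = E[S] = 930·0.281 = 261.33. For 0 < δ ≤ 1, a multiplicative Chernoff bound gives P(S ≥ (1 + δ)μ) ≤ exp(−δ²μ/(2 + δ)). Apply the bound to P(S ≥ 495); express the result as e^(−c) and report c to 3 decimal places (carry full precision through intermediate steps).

Write 495 = (1 + δ)μ, so δ = 495/261.33 − 1 = 0.8941568…
Then the exponent is δ²μ/(2 + δ) = (495 − μ)² / (μ·(2 + δ)) = 72.192917.

72.193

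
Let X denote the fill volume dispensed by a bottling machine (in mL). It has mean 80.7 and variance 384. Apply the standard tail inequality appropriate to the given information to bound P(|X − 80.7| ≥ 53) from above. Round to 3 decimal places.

Mean and variance are known, so Chebyshev's inequality applies.
Chebyshev: P(|X − μ| ≥ t) ≤ Var(X)/t².
Bound = 384 / 2809 = 0.1367.

0.137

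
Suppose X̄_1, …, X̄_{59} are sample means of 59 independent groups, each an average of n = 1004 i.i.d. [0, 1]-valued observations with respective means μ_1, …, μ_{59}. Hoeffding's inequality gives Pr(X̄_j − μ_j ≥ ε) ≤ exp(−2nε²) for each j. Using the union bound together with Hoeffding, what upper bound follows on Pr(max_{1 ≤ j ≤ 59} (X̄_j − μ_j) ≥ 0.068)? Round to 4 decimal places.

0.0055

Per-experiment Hoeffding bound: exp(−2·1004·0.068²) = exp(−9.28499) = 0.000092807.
Union bound over 59 events: 59·0.000092807 = 0.00548.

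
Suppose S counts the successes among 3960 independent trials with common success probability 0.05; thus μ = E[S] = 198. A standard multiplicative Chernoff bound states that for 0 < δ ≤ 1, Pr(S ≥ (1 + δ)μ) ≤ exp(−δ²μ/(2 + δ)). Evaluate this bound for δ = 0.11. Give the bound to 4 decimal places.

Exponent = δ²μ/(2 + δ) = 0.11²·198/2.11 = 1.1355.
Bound = exp(−1.1355) = 0.32128.

0.3213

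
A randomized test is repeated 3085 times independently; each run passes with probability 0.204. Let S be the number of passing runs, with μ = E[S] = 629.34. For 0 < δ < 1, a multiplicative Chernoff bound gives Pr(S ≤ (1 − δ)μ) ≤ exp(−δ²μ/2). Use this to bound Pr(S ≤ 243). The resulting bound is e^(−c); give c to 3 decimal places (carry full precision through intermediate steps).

118.583

Write 243 = (1 − δ)μ, so δ = 1 − 243/629.34 = 0.6138812…
Then the exponent is δ²μ/2 = (μ − 243)²/(2μ) = 118.583433.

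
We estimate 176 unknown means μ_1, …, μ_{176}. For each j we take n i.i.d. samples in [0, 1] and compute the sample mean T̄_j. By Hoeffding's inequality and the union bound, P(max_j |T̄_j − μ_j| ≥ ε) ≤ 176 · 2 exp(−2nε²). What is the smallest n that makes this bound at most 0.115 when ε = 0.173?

Need 2·176·exp(−2nε²) ≤ 0.115, i.e. exp(−2nε²) ≤ 0.115/352.
So 2nε² ≥ ln(352/0.115) = 8.026454.
Hence n ≥ 8.026454/(2·0.173²) = 134.092.
The smallest integer n is 135.

135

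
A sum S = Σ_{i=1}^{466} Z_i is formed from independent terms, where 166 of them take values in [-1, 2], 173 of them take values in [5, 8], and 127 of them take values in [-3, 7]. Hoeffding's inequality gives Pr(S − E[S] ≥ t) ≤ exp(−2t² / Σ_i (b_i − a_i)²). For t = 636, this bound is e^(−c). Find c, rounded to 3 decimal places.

51.361

Σ(b_i − a_i)² = 166·3² + 173·3² + 127·10² = 15751.
c = 2t² / 15751 = 2·636² / 15751 = 51.3613.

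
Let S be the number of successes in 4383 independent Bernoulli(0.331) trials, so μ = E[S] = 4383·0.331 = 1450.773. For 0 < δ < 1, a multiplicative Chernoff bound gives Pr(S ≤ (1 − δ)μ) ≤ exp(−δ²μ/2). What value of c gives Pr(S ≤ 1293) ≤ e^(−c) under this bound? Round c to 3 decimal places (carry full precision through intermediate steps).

Write 1293 = (1 − δ)μ, so δ = 1 − 1293/1450.773 = 0.108751…
Then the exponent is δ²μ/2 = (μ − 1293)²/(2μ) = 8.578985.

8.579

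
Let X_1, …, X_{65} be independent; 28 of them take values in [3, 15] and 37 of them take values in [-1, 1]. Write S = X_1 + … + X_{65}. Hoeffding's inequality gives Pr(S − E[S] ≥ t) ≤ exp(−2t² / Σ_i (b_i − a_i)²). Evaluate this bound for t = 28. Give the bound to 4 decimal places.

0.6872

Σ(b_i − a_i)² = 28·12² + 37·2² = 4180.
Exponent = 2·28² / 4180 = 0.37512.
Bound = exp(−0.37512) = 0.68721.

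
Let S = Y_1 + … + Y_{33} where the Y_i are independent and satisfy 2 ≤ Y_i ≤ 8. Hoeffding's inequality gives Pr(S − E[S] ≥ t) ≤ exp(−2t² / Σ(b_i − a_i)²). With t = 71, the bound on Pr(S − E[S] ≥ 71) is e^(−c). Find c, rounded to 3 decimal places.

Σ(b_i − a_i)² = 33·(6)² = 1188.
c = 2t²/1188 = 2·71²/1188 = 8.4865.

8.487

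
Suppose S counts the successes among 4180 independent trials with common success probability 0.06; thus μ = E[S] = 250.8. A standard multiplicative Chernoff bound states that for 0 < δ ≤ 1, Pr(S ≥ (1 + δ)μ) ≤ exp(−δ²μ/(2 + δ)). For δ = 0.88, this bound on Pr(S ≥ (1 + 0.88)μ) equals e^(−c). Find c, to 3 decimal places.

67.437

c = δ²μ/(2 + δ) = 0.88²·250.8/(2 + 0.88) = 67.4373.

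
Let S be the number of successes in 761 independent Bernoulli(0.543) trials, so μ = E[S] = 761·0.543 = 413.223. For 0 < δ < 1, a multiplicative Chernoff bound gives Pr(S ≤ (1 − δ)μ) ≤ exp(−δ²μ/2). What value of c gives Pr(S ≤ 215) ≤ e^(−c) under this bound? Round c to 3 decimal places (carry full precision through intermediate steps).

47.544

Write 215 = (1 − δ)μ, so δ = 1 − 215/413.223 = 0.4796998…
Then the exponent is δ²μ/2 = (μ − 215)²/(2μ) = 47.543769.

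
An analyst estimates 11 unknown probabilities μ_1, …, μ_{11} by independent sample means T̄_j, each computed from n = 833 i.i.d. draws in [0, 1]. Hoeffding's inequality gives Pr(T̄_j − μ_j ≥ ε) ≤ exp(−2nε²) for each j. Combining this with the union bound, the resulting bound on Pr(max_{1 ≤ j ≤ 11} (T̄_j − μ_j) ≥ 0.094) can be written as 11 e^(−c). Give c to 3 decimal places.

Union bound over the 11 events: Pr(max_{1 ≤ j ≤ 11} (T̄_j − μ_j) ≥ 0.094) ≤ 11·exp(−2nε²) = 11 exp(−2·833·0.094²).
So c = 2·833·0.094² = 14.7208.

14.721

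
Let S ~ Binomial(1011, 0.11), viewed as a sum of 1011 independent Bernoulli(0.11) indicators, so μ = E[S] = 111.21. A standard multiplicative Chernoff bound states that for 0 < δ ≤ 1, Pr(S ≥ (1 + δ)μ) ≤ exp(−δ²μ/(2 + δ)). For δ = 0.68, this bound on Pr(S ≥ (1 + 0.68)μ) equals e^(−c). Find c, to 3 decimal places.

19.188

c = δ²μ/(2 + δ) = 0.68²·111.21/(2 + 0.68) = 19.1879.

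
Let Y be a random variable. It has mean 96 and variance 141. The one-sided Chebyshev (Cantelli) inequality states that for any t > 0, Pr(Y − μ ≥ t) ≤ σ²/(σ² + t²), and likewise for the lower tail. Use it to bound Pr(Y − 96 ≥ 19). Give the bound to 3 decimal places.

0.281

Here σ² = 141 and t = 19, so σ² + t² = 502.
Cantelli's bound: 141/502 = 0.2809.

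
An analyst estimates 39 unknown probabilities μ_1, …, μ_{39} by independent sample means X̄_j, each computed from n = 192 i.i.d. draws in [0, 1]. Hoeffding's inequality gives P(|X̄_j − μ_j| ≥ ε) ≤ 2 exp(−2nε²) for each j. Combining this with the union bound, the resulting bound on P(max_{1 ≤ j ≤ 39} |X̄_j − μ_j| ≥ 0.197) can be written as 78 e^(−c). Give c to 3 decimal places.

Union bound over the 39 events: P(max_{1 ≤ j ≤ 39} |X̄_j − μ_j| ≥ 0.197) ≤ 39·2·exp(−2nε²) = 78 exp(−2·192·0.197²).
So c = 2·192·0.197² = 14.9027.

14.903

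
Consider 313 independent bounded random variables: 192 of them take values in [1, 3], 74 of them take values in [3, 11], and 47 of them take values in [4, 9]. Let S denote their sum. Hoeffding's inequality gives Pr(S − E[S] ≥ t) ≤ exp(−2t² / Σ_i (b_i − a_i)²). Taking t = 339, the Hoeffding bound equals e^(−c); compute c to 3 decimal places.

34.413

Σ(b_i − a_i)² = 192·2² + 74·8² + 47·5² = 6679.
c = 2t² / 6679 = 2·339² / 6679 = 34.4126.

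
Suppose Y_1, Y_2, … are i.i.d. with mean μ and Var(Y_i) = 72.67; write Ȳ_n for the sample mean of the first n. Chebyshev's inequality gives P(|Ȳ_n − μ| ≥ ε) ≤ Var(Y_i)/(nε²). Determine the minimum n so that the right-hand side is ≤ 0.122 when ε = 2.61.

Require 72.67/(n·2.61²) ≤ 0.122, i.e. n ≥ 72.67/(0.122·2.61²) = 87.441.
The smallest integer n is 88.

88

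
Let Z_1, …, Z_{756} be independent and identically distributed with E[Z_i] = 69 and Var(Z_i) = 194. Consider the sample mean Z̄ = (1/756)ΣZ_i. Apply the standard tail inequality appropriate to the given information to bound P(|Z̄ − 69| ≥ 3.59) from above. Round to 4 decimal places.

With mean and variance of each term known, Chebyshev's inequality bounds the deviation of the sum (or sample mean).
Var(Z̄) = Var(Z_i)/n = 194/756 = 0.25661.
Chebyshev: P(|Z̄ − 69| ≥ 3.59) ≤ Var(Z̄)/(3.59)² = 194/(756·3.59²) = 0.0199.

0.0199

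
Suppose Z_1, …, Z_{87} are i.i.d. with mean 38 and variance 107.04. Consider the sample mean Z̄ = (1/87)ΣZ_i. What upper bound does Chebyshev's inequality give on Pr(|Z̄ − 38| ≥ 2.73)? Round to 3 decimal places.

0.165

Var(Z̄) = Var(Z_i)/n = 107.04/87 = 1.2303.
Chebyshev: Pr(|Z̄ − 38| ≥ 2.73) ≤ Var(Z̄)/(2.73)² = 107.04/(87·2.73²) = 0.1651.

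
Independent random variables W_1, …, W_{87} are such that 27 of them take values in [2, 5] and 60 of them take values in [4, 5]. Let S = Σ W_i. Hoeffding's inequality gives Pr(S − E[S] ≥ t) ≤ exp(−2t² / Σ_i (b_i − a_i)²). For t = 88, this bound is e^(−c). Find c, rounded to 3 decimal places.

51.116

Σ(b_i − a_i)² = 27·3² + 60·1² = 303.
c = 2t² / 303 = 2·88² / 303 = 51.1155.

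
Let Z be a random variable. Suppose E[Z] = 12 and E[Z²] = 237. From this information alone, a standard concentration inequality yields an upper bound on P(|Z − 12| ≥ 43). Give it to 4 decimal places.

The first two moments determine the variance, so Chebyshev's inequality is the sharpest standard bound available.
Var(Z) = E[Z²] − (E[Z])² = 237 − 144 = 93.
Chebyshev's inequality: P(|Z − μ| ≥ t) ≤ Var(Z)/t² = 93/1849 = 0.0503.

0.0503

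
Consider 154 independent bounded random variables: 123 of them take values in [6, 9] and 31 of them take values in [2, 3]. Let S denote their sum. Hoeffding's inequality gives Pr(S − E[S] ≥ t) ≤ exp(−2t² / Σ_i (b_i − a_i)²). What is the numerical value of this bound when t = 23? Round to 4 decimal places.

Σ(b_i − a_i)² = 123·3² + 31·1² = 1138.
Exponent = 2·23² / 1138 = 0.92970.
Bound = exp(−0.92970) = 0.39467.

0.3947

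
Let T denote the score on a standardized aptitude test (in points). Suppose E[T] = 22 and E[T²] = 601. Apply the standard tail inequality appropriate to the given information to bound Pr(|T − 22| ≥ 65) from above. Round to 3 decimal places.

0.028

The first two moments determine the variance, so Chebyshev's inequality is the sharpest standard bound available.
Var(T) = E[T²] − (E[T])² = 601 − 484 = 117.
Chebyshev's inequality: Pr(|T − μ| ≥ t) ≤ Var(T)/t² = 117/4225 = 0.0277.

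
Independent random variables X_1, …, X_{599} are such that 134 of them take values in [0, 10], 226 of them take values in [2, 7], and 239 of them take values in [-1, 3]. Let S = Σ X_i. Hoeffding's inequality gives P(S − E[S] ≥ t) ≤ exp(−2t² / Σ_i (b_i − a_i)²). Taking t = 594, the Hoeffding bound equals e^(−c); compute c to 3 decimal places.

30.850

Σ(b_i − a_i)² = 134·10² + 226·5² + 239·4² = 22874.
c = 2t² / 22874 = 2·594² / 22874 = 30.8504.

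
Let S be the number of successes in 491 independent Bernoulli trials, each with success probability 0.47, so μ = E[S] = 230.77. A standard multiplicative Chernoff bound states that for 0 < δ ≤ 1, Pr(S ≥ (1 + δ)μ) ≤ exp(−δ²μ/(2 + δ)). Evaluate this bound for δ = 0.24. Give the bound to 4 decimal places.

0.0026

Exponent = δ²μ/(2 + δ) = 0.24²·230.77/2.24 = 5.9341.
Bound = exp(−5.9341) = 0.00265.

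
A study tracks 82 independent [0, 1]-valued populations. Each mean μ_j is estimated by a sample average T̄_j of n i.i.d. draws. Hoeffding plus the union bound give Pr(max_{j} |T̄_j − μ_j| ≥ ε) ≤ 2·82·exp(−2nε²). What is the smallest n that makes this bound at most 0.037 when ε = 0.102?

404

Need 2·82·exp(−2nε²) ≤ 0.037, i.e. exp(−2nε²) ≤ 0.037/164.
So 2nε² ≥ ln(164/0.037) = 8.396704.
Hence n ≥ 8.396704/(2·0.102²) = 403.532.
The smallest integer n is 404.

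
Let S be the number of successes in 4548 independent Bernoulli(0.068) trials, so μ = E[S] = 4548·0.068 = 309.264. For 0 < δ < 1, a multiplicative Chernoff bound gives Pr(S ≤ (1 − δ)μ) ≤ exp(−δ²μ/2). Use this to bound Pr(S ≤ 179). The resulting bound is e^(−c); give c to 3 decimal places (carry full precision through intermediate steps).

27.434

Write 179 = (1 − δ)μ, so δ = 1 − 179/309.264 = 0.4212065…
Then the exponent is δ²μ/2 = (μ − 179)²/(2μ) = 27.434020.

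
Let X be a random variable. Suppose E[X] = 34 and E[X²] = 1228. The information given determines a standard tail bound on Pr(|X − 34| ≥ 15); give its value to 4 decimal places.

0.3200

The first two moments determine the variance, so Chebyshev's inequality is the sharpest standard bound available.
Var(X) = E[X²] − (E[X])² = 1228 − 1156 = 72.
Chebyshev's inequality: Pr(|X − μ| ≥ t) ≤ Var(X)/t² = 72/225 = 0.3200.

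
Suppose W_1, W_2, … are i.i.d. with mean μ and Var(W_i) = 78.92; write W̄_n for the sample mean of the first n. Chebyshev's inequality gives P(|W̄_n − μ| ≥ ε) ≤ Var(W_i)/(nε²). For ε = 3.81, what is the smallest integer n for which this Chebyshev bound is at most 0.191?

29

Require 78.92/(n·3.81²) ≤ 0.191, i.e. n ≥ 78.92/(0.191·3.81²) = 28.465.
The smallest integer n is 29.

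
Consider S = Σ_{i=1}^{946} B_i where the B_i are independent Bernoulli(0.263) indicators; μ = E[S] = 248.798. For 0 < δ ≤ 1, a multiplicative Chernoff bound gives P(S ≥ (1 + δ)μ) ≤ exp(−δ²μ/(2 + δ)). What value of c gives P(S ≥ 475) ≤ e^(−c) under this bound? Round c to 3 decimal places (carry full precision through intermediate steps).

70.693

Write 475 = (1 + δ)μ, so δ = 475/248.798 − 1 = 0.9091793…
Then the exponent is δ²μ/(2 + δ) = (475 − μ)² / (μ·(2 + δ)) = 70.692852.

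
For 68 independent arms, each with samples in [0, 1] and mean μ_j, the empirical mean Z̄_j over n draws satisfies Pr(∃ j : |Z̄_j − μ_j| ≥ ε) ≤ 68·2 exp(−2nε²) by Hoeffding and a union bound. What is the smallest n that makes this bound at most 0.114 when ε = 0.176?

115

Need 2·68·exp(−2nε²) ≤ 0.114, i.e. exp(−2nε²) ≤ 0.114/136.
So 2nε² ≥ ln(136/0.114) = 7.084212.
Hence n ≥ 7.084212/(2·0.176²) = 114.350.
The smallest integer n is 115.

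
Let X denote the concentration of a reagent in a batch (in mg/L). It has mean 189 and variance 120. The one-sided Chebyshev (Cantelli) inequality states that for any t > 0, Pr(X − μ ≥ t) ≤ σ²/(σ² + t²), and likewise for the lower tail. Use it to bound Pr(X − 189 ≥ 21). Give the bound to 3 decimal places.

Here σ² = 120 and t = 21, so σ² + t² = 561.
Cantelli's bound: 120/561 = 0.2139.

0.214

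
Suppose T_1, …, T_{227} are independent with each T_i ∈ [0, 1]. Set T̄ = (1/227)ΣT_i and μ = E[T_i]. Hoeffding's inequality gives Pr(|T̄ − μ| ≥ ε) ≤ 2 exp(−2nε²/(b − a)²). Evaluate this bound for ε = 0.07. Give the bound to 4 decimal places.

Exponent: 2nε²/(b − a)² = 2·227·0.07² / 1² = 2.22460.
Bound = 2·exp(−2.22460) = 0.21622.

0.2162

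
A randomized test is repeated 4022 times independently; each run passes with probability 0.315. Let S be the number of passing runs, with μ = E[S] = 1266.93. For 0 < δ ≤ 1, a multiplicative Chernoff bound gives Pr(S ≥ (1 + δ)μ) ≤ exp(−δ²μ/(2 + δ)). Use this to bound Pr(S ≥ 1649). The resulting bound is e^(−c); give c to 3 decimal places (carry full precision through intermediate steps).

Write 1649 = (1 + δ)μ, so δ = 1649/1266.93 − 1 = 0.3015715…
Then the exponent is δ²μ/(2 + δ) = (1649 − μ)² / (μ·(2 + δ)) = 50.062068.

50.062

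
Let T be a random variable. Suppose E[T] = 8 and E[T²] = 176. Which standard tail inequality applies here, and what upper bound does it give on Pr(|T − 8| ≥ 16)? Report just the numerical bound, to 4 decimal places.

0.4375

The first two moments determine the variance, so Chebyshev's inequality is the sharpest standard bound available.
Var(T) = E[T²] − (E[T])² = 176 − 64 = 112.
Chebyshev's inequality: Pr(|T − μ| ≥ t) ≤ Var(T)/t² = 112/256 = 0.4375.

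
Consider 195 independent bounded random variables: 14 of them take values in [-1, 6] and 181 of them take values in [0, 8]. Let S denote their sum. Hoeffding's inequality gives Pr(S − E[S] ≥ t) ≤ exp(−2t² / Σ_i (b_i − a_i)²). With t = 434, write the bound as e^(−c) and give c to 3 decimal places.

Σ(b_i − a_i)² = 14·7² + 181·8² = 12270.
c = 2t² / 12270 = 2·434² / 12270 = 30.7019.

30.702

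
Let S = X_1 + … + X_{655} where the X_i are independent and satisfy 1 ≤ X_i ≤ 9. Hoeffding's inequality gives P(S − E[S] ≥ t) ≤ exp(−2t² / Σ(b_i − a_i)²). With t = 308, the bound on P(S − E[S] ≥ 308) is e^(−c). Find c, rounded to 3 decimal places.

Σ(b_i − a_i)² = 655·(8)² = 41920.
c = 2t²/41920 = 2·308²/41920 = 4.5260.

4.526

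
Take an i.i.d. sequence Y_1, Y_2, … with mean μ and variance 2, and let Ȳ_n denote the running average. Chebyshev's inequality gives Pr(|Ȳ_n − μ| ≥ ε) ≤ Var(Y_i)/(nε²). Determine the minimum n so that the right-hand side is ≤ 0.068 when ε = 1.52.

13

Require 2/(n·1.52²) ≤ 0.068, i.e. n ≥ 2/(0.068·1.52²) = 12.730.
The smallest integer n is 13.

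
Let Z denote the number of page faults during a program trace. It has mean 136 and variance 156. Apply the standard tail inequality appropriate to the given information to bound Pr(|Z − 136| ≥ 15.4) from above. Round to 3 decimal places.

0.658

Mean and variance are known, so Chebyshev's inequality applies.
Chebyshev: Pr(|Z − μ| ≥ t) ≤ Var(Z)/t².
Bound = 156 / 237.16 = 0.6578.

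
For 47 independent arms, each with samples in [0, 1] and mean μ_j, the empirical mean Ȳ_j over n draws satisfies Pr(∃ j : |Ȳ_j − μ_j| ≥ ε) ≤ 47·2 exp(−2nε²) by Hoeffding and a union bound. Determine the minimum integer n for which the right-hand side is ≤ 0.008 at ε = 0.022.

Need 2·47·exp(−2nε²) ≤ 0.008, i.e. exp(−2nε²) ≤ 0.008/94.
So 2nε² ≥ ln(94/0.008) = 9.371609.
Hence n ≥ 9.371609/(2·0.022²) = 9681.414.
The smallest integer n is 9682.

9682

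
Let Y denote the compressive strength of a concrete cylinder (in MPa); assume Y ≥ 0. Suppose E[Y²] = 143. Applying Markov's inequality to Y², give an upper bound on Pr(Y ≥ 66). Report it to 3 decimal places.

0.033

Since Y ≥ 0, the event {Y ≥ 66} is the same as {Y² ≥ 4356}.
Markov's inequality applied to Y² gives Pr(Y² ≥ 4356) ≤ E[Y²]/4356 = 143/4356 = 0.0328.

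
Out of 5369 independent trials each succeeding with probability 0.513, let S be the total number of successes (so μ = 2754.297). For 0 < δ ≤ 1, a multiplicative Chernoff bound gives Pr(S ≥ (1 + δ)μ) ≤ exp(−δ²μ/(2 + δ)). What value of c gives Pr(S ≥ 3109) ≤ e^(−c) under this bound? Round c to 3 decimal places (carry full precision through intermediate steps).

Write 3109 = (1 + δ)μ, so δ = 3109/2754.297 − 1 = 0.1287817…
Then the exponent is δ²μ/(2 + δ) = (3109 − μ)² / (μ·(2 + δ)) = 21.457930.

21.458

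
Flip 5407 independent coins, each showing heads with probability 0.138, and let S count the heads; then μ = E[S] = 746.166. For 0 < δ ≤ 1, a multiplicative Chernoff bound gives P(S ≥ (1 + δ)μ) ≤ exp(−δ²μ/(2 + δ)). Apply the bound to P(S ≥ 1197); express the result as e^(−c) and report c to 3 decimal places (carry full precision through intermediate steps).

104.598

Write 1197 = (1 + δ)μ, so δ = 1197/746.166 − 1 = 0.6042007…
Then the exponent is δ²μ/(2 + δ) = (1197 − μ)² / (μ·(2 + δ)) = 104.598009.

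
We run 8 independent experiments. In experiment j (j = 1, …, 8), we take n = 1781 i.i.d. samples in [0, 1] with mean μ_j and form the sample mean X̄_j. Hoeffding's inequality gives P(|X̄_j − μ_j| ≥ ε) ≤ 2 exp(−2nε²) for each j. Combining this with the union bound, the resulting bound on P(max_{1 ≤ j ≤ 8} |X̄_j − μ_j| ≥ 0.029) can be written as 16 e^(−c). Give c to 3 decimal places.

Union bound over the 8 events: P(max_{1 ≤ j ≤ 8} |X̄_j − μ_j| ≥ 0.029) ≤ 8·2·exp(−2nε²) = 16 exp(−2·1781·0.029²).
So c = 2·1781·0.029² = 2.9956.

2.996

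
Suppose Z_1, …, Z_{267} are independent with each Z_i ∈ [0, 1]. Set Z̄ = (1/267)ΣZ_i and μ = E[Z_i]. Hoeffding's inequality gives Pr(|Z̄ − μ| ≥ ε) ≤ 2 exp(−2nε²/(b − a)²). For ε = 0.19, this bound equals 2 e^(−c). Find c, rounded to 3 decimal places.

19.277

c = 2nε²/(b − a)² = 2·267·0.19² / 1² = 19.2774.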